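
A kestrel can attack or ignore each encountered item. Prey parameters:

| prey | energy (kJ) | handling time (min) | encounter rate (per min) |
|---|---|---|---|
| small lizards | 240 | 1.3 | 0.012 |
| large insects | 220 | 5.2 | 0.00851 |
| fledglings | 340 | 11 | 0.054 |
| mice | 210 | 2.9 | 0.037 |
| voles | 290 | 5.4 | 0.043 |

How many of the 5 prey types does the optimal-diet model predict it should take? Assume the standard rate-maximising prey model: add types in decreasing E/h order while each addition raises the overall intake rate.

Profitabilities (E/h, kJ/min): small lizards 185, mice 72.4, voles 53.7, large insects 42.3, fledglings 30.9. Add prey in this order while the next type's profitability exceeds the intake rate on those already taken.
Rate on top 1: 2.836. mice: 72.4 > 2.836 → include.
Rate on top 2: 9.484. voles: 53.7 > 9.484 → include.
Rate on top 3: 17.06. large insects: 42.3 > 17.06 → include.
Rate on top 4: 17.86. fledglings: 30.9 > 17.86 → include.
Optimal diet: small lizards, mice, voles, large insects, fledglings — 5 of 5 types.

5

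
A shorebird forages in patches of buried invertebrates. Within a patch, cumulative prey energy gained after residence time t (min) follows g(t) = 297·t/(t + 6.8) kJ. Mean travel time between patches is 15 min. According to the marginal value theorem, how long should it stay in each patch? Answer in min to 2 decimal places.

By the marginal value theorem, leave when the instantaneous gain rate g'(t) equals the habitat-wide average g(t)/(T + t).
g'(t) = 297·6.8/(t + 6.8)². Setting 297·6.8/(t+6.8)² = 297t/[(t+6.8)(15+t)] gives 6.8(15+t) = t(t+6.8), so t² = 6.8×15 = 102.
t* = √102 = 10.1 min.

10.10 min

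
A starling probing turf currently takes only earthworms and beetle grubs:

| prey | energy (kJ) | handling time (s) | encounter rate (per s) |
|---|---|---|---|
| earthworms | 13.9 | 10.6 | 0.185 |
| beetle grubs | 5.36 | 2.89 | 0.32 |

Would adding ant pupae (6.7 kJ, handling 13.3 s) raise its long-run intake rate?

No

Current rate: (0.185×13.9 + 0.32×5.36)/(1 + 0.185×10.6 + 0.32×2.89) = 1.103 kJ/s.
Profitability of ant pupae: 6.7/13.3 = 0.5038 kJ/s.
0.5038 < 1.103, so adding ant pupae would lower the average — exclude it.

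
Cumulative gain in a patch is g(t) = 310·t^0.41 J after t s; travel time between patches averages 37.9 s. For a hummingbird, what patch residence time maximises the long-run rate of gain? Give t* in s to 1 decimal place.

Optimal t* satisfies g'(t*) = g(t*)/(T + t*).
g'(t) = 0.41·310·t^-0.59. Setting 0.41·310·t^-0.59 = 310·t^0.41/(37.9+t) gives 0.41(37.9+t) = t, so 0.59·t = 0.41×37.9.
t* = 0.41×37.9/0.59 = 26.34 s.

26.3 s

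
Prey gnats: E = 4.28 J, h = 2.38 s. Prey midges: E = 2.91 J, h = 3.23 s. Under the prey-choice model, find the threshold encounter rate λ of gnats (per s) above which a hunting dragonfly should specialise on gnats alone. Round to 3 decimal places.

0.422 per s

At the threshold, the rate on gnats alone equals the profitability of midges: λ·4.28/(1 + λ·2.38) = 2.91/3.23 = 0.9009.
Rearranging, λ(4.28 − 0.9009×2.38) = 0.9009, so λ = 0.9009/2.136 = 0.4218 per s.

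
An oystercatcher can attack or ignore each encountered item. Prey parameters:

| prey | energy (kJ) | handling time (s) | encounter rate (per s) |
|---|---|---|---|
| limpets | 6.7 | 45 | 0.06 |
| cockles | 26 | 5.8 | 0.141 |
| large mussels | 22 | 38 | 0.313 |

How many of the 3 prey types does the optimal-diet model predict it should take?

1

E/h in descending order: cockles 4.48, large mussels 0.579, limpets 0.149 kJ/s. The optimal diet is the largest prefix of this list for which every included type satisfies E_i/h_i > R on the types above it.
Rate on top 1: 2.017. large mussels: 0.579 < 2.017 → exclude; stop.
Optimal diet: cockles — 1 of 3 types.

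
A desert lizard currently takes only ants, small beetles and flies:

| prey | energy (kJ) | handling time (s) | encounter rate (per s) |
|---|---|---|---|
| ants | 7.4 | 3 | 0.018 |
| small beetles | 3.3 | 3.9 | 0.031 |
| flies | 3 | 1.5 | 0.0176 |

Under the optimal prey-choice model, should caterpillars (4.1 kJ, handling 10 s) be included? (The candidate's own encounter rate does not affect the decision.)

Yes

Intake rate on the current diet: R = (0.018×7.4 + 0.031×3.3 + 0.0176×3) / (1 + 0.018×3 + 0.031×3.9 + 0.0176×1.5) = 0.2883/1.201 = 0.24 kJ/s.
caterpillars: E/h = 4.1/10 = 0.41 kJ/s.
0.41 > 0.24, so adding caterpillars raises the average — include it.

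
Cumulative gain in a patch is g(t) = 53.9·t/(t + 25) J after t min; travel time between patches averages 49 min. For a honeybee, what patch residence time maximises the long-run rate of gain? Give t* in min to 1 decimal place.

Maximise g(t)/(T+t): set derivative to zero → g'(t)(T+t) = g(t).
g'(t) = 53.9·25/(t + 25)². Setting 53.9·25/(t+25)² = 53.9t/[(t+25)(49+t)] gives 25(49+t) = t(t+25), so t² = 25×49 = 1225.
t* = √1225 = 35 min.

35.0 min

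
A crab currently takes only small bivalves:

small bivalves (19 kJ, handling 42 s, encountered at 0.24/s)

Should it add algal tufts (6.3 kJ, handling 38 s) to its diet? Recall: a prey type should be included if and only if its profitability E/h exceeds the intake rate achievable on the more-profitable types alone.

Intake rate on the current diet: R = (0.24×19) / (1 + 0.24×42) = 4.56/11.08 = 0.4116 kJ/s.
Profitability of algal tufts: 6.3/38 = 0.1658 kJ/s.
Since 0.1658 < R, time spent handling algal tufts is better spent searching.

No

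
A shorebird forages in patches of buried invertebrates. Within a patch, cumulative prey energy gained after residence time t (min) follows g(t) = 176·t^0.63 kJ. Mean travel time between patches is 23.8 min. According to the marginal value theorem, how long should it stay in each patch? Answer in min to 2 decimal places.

40.52 min

Maximise g(t)/(T+t): set derivative to zero → g'(t)(T+t) = g(t).
g'(t) = 0.63·176·t^-0.37. Setting 0.63·176·t^-0.37 = 176·t^0.63/(23.8+t) gives 0.63(23.8+t) = t, so 0.37·t = 0.63×23.8.
t* = 0.63×23.8/0.37 = 40.52 min.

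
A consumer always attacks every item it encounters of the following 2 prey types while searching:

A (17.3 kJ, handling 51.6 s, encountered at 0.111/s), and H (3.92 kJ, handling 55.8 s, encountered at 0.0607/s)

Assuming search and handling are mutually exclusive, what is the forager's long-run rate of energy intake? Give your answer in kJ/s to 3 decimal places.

R = (0.111×17.3 + 0.0607×3.92) / (1 + 0.111×51.6 + 0.0607×55.8) = 2.158/10.11 = 0.2134 kJ/s.

0.213 kJ/s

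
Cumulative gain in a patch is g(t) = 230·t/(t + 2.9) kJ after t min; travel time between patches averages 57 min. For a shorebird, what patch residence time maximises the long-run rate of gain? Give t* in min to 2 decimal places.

12.86 min

Optimal t* satisfies g'(t*) = g(t*)/(T + t*).
g'(t) = 230·2.9/(t + 2.9)². Setting 230·2.9/(t+2.9)² = 230t/[(t+2.9)(57+t)] gives 2.9(57+t) = t(t+2.9), so t² = 2.9×57 = 165.3.
t* = √165.3 = 12.86 min.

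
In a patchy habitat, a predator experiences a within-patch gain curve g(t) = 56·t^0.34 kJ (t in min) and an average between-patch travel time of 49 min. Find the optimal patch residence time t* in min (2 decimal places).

25.24 min

Maximise g(t)/(T+t): set derivative to zero → g'(t)(T+t) = g(t).
g'(t) = 0.34·56·t^-0.66. Setting 0.34·56·t^-0.66 = 56·t^0.34/(49+t) gives 0.34(49+t) = t, so 0.66·t = 0.34×49.
t* = 0.34×49/0.66 = 25.24 min.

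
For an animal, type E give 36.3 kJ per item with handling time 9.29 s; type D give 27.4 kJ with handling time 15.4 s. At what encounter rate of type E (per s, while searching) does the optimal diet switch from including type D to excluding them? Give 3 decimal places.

0.090 per s

Drop type D once their profitability E₂/h₂ falls below the rate achievable on type E alone: E₂/h₂ = λE₁/(1 + λh₁).
Solve for λ: λE₁h₂ = E₂(1 + λh₁) → λ(E₁h₂ − E₂h₁) = E₂ → λ = E₂/(E₁h₂ − E₂h₁).
λ = 27.4/(36.3×15.4 − 27.4×9.29) = 27.4/304.5 = 0.08999 per s.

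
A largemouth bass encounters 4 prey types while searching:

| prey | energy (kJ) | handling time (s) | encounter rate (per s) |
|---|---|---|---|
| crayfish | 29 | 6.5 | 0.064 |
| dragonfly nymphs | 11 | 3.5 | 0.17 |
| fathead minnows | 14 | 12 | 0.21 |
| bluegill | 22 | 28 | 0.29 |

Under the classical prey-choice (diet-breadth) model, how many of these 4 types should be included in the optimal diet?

2

Rank by E/h (kJ/s): crayfish 4.46, dragonfly nymphs 3.14, fathead minnows 1.17, bluegill 0.786. Include each in turn until the next type's E/h falls below the running intake rate.
Rate on top 1: 1.311. dragonfly nymphs: 3.14 > 1.311 → include.
Rate on top 2: 1.853. fathead minnows: 1.17 < 1.853 → exclude; stop.
Optimal diet: crayfish, dragonfly nymphs — 2 of 4 types.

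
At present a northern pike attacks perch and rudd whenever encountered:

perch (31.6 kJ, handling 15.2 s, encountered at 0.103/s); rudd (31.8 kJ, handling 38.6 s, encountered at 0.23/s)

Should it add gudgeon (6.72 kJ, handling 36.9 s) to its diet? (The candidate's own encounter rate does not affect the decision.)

No

Current rate: (0.103×31.6 + 0.23×31.8)/(1 + 0.103×15.2 + 0.23×38.6) = 0.9236 kJ/s.
Profitability of gudgeon: 6.72/36.9 = 0.1821 kJ/s.
Since 0.1821 < R, time spent handling gudgeon is better spent searching.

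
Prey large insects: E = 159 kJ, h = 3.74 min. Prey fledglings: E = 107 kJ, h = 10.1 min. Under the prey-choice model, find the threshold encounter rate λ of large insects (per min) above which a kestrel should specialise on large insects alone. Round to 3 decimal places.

At the threshold, the rate on large insects alone equals the profitability of fledglings: λ·159/(1 + λ·3.74) = 107/10.1 = 10.59.
Rearranging, λ(159 − 10.59×3.74) = 10.59, so λ = 10.59/119.4 = 0.08874 per min.

0.089 per min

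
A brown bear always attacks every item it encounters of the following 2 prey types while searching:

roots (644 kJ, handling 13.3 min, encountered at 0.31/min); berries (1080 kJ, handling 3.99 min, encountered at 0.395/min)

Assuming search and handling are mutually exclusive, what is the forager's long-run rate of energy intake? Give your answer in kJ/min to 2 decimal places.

93.48 kJ/min

R = Σλ_iE_i / (1 + Σλ_ih_i)
Numerator: 0.31×644 + 0.395×1080 = 626.2
Denominator: 1 + 0.31×13.3 + 0.395×3.99 = 6.699
R = 626.2/6.699 = 93.48 kJ/min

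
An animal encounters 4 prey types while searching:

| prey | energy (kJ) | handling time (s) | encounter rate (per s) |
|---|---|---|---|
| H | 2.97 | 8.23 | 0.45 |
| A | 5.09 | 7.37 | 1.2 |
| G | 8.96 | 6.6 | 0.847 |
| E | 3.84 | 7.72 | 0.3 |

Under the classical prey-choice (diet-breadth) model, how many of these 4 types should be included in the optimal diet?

1

E/h in descending order: G 1.36, A 0.691, E 0.497, H 0.361 kJ/s. The optimal diet is the largest prefix of this list for which every included type satisfies E_i/h_i > R on the types above it.
Rate on top 1: 1.152. A: 0.691 < 1.152 → exclude; stop.
Optimal diet: G — 1 of 4 types.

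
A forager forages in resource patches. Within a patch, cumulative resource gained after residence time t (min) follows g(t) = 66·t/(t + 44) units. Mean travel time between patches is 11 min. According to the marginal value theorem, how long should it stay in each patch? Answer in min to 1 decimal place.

22.0 min

By the marginal value theorem, leave when the instantaneous gain rate g'(t) equals the habitat-wide average g(t)/(T + t).
g'(t) = 66·44/(t + 44)². Setting 66·44/(t+44)² = 66t/[(t+44)(11+t)] gives 44(11+t) = t(t+44), so t² = 44×11 = 484.
t* = √484 = 22 min.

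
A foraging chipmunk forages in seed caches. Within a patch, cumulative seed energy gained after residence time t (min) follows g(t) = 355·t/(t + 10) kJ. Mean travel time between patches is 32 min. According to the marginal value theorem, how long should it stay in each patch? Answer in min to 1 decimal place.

17.9 min

Optimal t* satisfies g'(t*) = g(t*)/(T + t*).
g'(t) = 355·10/(t + 10)². Setting 355·10/(t+10)² = 355t/[(t+10)(32+t)] gives 10(32+t) = t(t+10), so t² = 10×32 = 320.
t* = √320 = 17.89 min.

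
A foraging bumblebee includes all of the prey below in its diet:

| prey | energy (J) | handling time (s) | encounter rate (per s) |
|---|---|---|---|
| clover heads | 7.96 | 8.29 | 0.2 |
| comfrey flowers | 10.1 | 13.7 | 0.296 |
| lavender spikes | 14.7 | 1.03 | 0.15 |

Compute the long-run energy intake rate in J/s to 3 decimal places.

R = (0.2×7.96 + 0.296×10.1 + 0.15×14.7) / (1 + 0.2×8.29 + 0.296×13.7 + 0.15×1.03) = 6.787/6.868 = 0.9882 J/s.

0.988 J/s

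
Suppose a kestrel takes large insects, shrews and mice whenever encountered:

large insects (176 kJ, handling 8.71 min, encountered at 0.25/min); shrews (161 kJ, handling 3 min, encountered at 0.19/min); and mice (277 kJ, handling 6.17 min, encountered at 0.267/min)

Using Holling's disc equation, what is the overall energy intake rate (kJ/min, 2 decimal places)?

27.54 kJ/min

R = (0.25×176 + 0.19×161 + 0.267×277) / (1 + 0.25×8.71 + 0.19×3 + 0.267×6.17) = 148.5/5.395 = 27.54 kJ/min.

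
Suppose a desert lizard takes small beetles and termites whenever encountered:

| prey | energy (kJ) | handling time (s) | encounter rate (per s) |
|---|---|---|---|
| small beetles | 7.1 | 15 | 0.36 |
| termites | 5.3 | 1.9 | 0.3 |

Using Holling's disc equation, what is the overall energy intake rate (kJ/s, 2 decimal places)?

R = Σλ_iE_i / (1 + Σλ_ih_i)
Numerator: 0.36×7.1 + 0.3×5.3 = 4.146
Denominator: 1 + 0.36×15 + 0.3×1.9 = 6.97
R = 4.146/6.97 = 0.5948 kJ/s

0.59 kJ/s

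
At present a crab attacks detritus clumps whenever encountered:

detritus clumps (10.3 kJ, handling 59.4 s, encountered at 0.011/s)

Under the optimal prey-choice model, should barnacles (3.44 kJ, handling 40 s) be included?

Yes

Current rate: (0.011×10.3)/(1 + 0.011×59.4) = 0.06853 kJ/s.
barnacles: E/h = 3.44/40 = 0.086 kJ/s.
0.086 > 0.06853, so adding barnacles raises the average — include it.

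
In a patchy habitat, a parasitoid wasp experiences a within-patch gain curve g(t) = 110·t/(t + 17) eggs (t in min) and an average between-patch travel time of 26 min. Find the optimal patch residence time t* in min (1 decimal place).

21.0 min

Optimal t* satisfies g'(t*) = g(t*)/(T + t*).
g'(t) = 110·17/(t + 17)². Setting 110·17/(t+17)² = 110t/[(t+17)(26+t)] gives 17(26+t) = t(t+17), so t² = 17×26 = 442.
t* = √442 = 21.02 min.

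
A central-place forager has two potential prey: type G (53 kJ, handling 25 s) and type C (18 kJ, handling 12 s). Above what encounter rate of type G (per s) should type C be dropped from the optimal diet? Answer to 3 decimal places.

0.097 per s

At the threshold, the rate on type G alone equals the profitability of type C: λ·53/(1 + λ·25) = 18/12 = 1.5.
Rearranging, λ(53 − 1.5×25) = 1.5, so λ = 1.5/15.5 = 0.09677 per s.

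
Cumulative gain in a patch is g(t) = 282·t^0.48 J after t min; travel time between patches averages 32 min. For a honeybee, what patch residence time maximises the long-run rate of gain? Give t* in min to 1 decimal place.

29.5 min

Optimal t* satisfies g'(t*) = g(t*)/(T + t*).
g'(t) = 0.48·282·t^-0.52. Setting 0.48·282·t^-0.52 = 282·t^0.48/(32+t) gives 0.48(32+t) = t, so 0.52·t = 0.48×32.
t* = 0.48×32/0.52 = 29.54 min.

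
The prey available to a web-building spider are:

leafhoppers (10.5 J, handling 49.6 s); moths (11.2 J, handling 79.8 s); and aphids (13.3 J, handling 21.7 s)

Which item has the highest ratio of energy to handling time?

aphids

Profitability E/h (J/s): leafhoppers = 10.5/49.6 = 0.212, moths = 11.2/79.8 = 0.14, aphids = 13.3/21.7 = 0.613.
Ranked: aphids > leafhoppers > moths.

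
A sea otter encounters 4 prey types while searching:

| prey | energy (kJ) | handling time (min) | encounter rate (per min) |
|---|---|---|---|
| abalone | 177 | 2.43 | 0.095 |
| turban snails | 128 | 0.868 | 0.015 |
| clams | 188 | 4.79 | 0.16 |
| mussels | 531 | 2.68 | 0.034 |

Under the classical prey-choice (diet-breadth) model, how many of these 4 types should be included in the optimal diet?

Rank by E/h (kJ/min): mussels 198, turban snails 147, abalone 72.8, clams 39.2. Include each in turn until the next type's E/h falls below the running intake rate.
Rate on top 1: 16.55. turban snails: 147 > 16.55 → include.
Rate on top 2: 18.09. abalone: 72.8 > 18.09 → include.
Rate on top 3: 27.56. clams: 39.2 > 27.56 → include.
Optimal diet: mussels, turban snails, abalone, clams — 4 of 4 types.

4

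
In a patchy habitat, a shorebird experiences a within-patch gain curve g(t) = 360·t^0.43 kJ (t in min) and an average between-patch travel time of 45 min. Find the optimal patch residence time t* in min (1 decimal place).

33.9 min

Maximise g(t)/(T+t): set derivative to zero → g'(t)(T+t) = g(t).
g'(t) = 0.43·360·t^-0.57. Setting 0.43·360·t^-0.57 = 360·t^0.43/(45+t) gives 0.43(45+t) = t, so 0.57·t = 0.43×45.
t* = 0.43×45/0.57 = 33.95 min.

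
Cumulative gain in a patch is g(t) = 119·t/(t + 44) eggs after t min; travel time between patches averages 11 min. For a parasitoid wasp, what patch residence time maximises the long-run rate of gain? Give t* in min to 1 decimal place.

Optimal t* satisfies g'(t*) = g(t*)/(T + t*).
g'(t) = 119·44/(t + 44)². Setting 119·44/(t+44)² = 119t/[(t+44)(11+t)] gives 44(11+t) = t(t+44), so t² = 44×11 = 484.
t* = √484 = 22 min.

22.0 min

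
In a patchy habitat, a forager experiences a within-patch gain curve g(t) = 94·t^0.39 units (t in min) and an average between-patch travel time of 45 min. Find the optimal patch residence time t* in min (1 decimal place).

28.8 min

Maximise g(t)/(T+t): set derivative to zero → g'(t)(T+t) = g(t).
g'(t) = 0.39·94·t^-0.61. Setting 0.39·94·t^-0.61 = 94·t^0.39/(45+t) gives 0.39(45+t) = t, so 0.61·t = 0.39×45.
t* = 0.39×45/0.61 = 28.77 min.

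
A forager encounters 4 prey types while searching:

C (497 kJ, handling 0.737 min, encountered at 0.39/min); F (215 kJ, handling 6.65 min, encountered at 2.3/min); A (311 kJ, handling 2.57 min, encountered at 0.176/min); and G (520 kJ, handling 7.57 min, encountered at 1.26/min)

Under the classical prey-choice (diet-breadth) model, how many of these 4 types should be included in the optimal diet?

1

Profitabilities (E/h, kJ/min): C 674, A 121, G 68.7, F 32.3. Add prey in this order while the next type's profitability exceeds the intake rate on those already taken.
Rate on top 1: 150.6. A: 121 < 150.6 → exclude; stop.
Optimal diet: C — 1 of 4 types.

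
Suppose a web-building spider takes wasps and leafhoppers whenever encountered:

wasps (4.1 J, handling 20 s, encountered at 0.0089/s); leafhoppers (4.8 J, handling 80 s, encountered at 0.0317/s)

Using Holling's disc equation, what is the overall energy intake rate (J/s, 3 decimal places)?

R = (0.0089×4.1 + 0.0317×4.8) / (1 + 0.0089×20 + 0.0317×80) = 0.1886/3.714 = 0.05079 J/s.

0.051 J/s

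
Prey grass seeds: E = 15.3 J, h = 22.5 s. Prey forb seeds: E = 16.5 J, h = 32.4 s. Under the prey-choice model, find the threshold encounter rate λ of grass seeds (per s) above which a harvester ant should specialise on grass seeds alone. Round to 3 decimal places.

At the threshold, the rate on grass seeds alone equals the profitability of forb seeds: λ·15.3/(1 + λ·22.5) = 16.5/32.4 = 0.5093.
Rearranging, λ(15.3 − 0.5093×22.5) = 0.5093, so λ = 0.5093/3.842 = 0.1326 per s.

0.133 per s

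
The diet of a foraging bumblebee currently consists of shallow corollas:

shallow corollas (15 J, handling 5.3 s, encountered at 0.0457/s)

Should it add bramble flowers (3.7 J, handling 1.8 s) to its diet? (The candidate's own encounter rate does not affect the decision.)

Yes

Intake rate on the current diet: R = (0.0457×15) / (1 + 0.0457×5.3) = 0.6855/1.242 = 0.5518 J/s.
Profitability of bramble flowers: 3.7/1.8 = 2.056 J/s.
Since 2.056 > R, including bramble flowers increases the long-run rate.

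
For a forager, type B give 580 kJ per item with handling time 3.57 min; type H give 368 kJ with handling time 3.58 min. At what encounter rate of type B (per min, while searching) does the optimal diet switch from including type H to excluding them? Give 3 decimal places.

At the threshold, the rate on type B alone equals the profitability of type H: λ·580/(1 + λ·3.57) = 368/3.58 = 102.8.
Rearranging, λ(580 − 102.8×3.57) = 102.8, so λ = 102.8/213 = 0.4825 per min.

0.483 per min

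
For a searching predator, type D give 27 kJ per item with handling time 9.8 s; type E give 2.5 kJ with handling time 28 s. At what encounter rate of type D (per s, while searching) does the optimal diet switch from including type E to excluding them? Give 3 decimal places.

The zero-one rule: include type E iff E₂/h₂ > λE₁/(1+λh₁). Equality gives the switch point.
λE₁h₂ = E₂ + λE₂h₁ ⇒ λ = E₂/(E₁h₂ − E₂h₁) = 2.5/(756 − 24.5) = 0.003418 per s.

0.003 per s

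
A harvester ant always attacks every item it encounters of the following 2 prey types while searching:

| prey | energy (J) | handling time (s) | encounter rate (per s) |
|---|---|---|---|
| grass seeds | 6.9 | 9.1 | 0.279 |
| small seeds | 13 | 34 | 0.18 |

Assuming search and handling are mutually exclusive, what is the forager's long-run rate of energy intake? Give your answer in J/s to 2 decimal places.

Energy encountered per unit search time: 0.279×6.9 + 0.18×13 = 4.265 J/s.
Handling time per unit search time: 0.279×9.1 + 0.18×34 = 8.659.
Rate = 4.265/(1 + 8.659) = 0.4416 J/s.

0.44 J/s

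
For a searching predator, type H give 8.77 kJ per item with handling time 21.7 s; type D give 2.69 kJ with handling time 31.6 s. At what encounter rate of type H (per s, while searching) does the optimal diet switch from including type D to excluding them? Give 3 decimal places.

At the threshold, the rate on type H alone equals the profitability of type D: λ·8.77/(1 + λ·21.7) = 2.69/31.6 = 0.08513.
Rearranging, λ(8.77 − 0.08513×21.7) = 0.08513, so λ = 0.08513/6.923 = 0.0123 per s.

0.012 per s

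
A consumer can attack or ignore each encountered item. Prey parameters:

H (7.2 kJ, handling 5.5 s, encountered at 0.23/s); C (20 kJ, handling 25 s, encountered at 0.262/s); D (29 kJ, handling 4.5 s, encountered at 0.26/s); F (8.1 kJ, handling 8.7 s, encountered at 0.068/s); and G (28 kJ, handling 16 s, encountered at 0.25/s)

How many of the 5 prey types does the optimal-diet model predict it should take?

Rank by E/h (kJ/s): D 6.44, G 1.75, H 1.31, F 0.931, C 0.8. Include each in turn until the next type's E/h falls below the running intake rate.
Rate on top 1: 3.475. G: 1.75 < 3.475 → exclude; stop.
Optimal diet: D — 1 of 5 types.

1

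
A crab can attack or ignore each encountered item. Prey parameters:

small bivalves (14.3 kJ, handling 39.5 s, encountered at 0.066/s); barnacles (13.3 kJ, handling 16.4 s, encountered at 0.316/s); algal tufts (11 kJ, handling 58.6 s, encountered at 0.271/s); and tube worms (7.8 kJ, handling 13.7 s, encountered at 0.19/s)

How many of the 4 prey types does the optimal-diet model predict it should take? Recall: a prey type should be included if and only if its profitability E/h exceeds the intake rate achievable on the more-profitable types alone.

Profitabilities (E/h, kJ/s): barnacles 0.811, tube worms 0.569, small bivalves 0.362, algal tufts 0.188. Add prey in this order while the next type's profitability exceeds the intake rate on those already taken.
Rate on top 1: 0.6798. tube worms: 0.569 < 0.6798 → exclude; stop.
Optimal diet: barnacles — 1 of 4 types.

1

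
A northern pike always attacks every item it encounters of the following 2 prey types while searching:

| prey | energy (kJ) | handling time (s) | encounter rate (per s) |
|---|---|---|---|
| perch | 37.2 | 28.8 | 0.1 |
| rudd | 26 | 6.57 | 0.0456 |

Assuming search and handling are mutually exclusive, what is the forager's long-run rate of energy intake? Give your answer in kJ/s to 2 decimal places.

R = Σλ_iE_i / (1 + Σλ_ih_i)
Numerator: 0.1×37.2 + 0.0456×26 = 4.906
Denominator: 1 + 0.1×28.8 + 0.0456×6.57 = 4.18
R = 4.906/4.18 = 1.174 kJ/s

1.17 kJ/s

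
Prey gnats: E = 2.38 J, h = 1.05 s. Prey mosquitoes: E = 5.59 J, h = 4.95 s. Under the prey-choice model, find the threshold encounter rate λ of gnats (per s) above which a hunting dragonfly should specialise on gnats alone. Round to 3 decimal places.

The zero-one rule: include mosquitoes iff E₂/h₂ > λE₁/(1+λh₁). Equality gives the switch point.
λE₁h₂ = E₂ + λE₂h₁ ⇒ λ = E₂/(E₁h₂ − E₂h₁) = 5.59/(11.78 − 5.87) = 0.9456 per s.

0.946 per s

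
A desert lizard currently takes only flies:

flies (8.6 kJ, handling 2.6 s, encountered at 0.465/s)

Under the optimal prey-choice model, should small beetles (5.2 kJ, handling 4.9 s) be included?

Current rate: (0.465×8.6)/(1 + 0.465×2.6) = 1.81 kJ/s.
Profitability of small beetles: 5.2/4.9 = 1.061 kJ/s.
1.061 < 1.81, so adding small beetles would lower the average — exclude it.

No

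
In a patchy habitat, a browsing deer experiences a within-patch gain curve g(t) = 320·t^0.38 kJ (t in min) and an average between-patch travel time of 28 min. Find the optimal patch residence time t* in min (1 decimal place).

17.2 min

By the marginal value theorem, leave when the instantaneous gain rate g'(t) equals the habitat-wide average g(t)/(T + t).
g'(t) = 0.38·320·t^-0.62. Setting 0.38·320·t^-0.62 = 320·t^0.38/(28+t) gives 0.38(28+t) = t, so 0.62·t = 0.38×28.
t* = 0.38×28/0.62 = 17.16 min.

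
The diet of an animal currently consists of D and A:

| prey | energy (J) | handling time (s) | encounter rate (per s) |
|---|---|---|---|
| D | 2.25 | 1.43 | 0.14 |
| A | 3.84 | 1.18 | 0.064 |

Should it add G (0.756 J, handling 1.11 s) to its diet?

Yes

Intake rate on the current diet: R = (0.14×2.25 + 0.064×3.84) / (1 + 0.14×1.43 + 0.064×1.18) = 0.5608/1.276 = 0.4396 J/s.
G: E/h = 0.756/1.11 = 0.6811 J/s.
Since 0.6811 > R, including G increases the long-run rate.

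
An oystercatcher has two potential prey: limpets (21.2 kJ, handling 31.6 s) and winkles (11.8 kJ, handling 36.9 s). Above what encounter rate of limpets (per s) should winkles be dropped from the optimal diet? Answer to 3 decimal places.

0.029 per s

Drop winkles once their profitability E₂/h₂ falls below the rate achievable on limpets alone: E₂/h₂ = λE₁/(1 + λh₁).
Solve for λ: λE₁h₂ = E₂(1 + λh₁) → λ(E₁h₂ − E₂h₁) = E₂ → λ = E₂/(E₁h₂ − E₂h₁).
λ = 11.8/(21.2×36.9 − 11.8×31.6) = 11.8/409.4 = 0.02882 per s.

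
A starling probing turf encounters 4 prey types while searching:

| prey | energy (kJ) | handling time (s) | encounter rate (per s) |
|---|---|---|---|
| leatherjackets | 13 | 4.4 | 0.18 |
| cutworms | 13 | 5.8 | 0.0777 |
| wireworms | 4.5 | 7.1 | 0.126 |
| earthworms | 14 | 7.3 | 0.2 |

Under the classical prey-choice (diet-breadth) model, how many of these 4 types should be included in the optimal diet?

3

E/h in descending order: leatherjackets 2.95, cutworms 2.24, earthworms 1.92, wireworms 0.634 kJ/s. The optimal diet is the largest prefix of this list for which every included type satisfies E_i/h_i > R on the types above it.
Rate on top 1: 1.306. cutworms: 2.24 > 1.306 → include.
Rate on top 2: 1.494. earthworms: 1.92 > 1.494 → include.
Rate on top 3: 1.661. wireworms: 0.634 < 1.661 → exclude; stop.
Optimal diet: leatherjackets, cutworms, earthworms — 3 of 4 types.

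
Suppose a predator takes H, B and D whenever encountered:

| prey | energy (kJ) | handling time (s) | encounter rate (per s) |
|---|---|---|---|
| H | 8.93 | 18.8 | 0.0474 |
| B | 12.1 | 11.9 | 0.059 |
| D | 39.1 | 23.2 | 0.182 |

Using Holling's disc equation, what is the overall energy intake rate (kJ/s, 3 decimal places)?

1.211 kJ/s

R = Σλ_iE_i / (1 + Σλ_ih_i)
Numerator: 0.0474×8.93 + 0.059×12.1 + 0.182×39.1 = 8.253
Denominator: 1 + 0.0474×18.8 + 0.059×11.9 + 0.182×23.2 = 6.816
R = 8.253/6.816 = 1.211 kJ/s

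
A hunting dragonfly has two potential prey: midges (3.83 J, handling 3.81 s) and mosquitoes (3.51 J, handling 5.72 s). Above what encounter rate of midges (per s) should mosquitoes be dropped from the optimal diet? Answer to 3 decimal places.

0.411 per s

The zero-one rule: include mosquitoes iff E₂/h₂ > λE₁/(1+λh₁). Equality gives the switch point.
λE₁h₂ = E₂ + λE₂h₁ ⇒ λ = E₂/(E₁h₂ − E₂h₁) = 3.51/(21.91 − 13.37) = 0.4113 per s.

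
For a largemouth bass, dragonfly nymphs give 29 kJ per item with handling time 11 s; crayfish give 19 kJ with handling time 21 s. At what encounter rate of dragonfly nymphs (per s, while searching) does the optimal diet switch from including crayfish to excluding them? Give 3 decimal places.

The zero-one rule: include crayfish iff E₂/h₂ > λE₁/(1+λh₁). Equality gives the switch point.
λE₁h₂ = E₂ + λE₂h₁ ⇒ λ = E₂/(E₁h₂ − E₂h₁) = 19/(609 − 209) = 0.0475 per s.

0.048 per s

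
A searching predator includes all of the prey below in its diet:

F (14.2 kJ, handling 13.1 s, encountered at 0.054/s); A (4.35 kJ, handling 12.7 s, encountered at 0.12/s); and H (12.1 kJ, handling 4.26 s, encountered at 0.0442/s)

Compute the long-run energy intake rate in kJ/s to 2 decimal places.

R = Σλ_iE_i / (1 + Σλ_ih_i)
Numerator: 0.054×14.2 + 0.12×4.35 + 0.0442×12.1 = 1.824
Denominator: 1 + 0.054×13.1 + 0.12×12.7 + 0.0442×4.26 = 3.42
R = 1.824/3.42 = 0.5333 kJ/s

0.53 kJ/s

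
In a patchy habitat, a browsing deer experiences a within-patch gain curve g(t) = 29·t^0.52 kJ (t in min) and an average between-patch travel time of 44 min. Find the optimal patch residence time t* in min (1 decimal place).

By the marginal value theorem, leave when the instantaneous gain rate g'(t) equals the habitat-wide average g(t)/(T + t).
g'(t) = 0.52·29·t^-0.48. Setting 0.52·29·t^-0.48 = 29·t^0.52/(44+t) gives 0.52(44+t) = t, so 0.48·t = 0.52×44.
t* = 0.52×44/0.48 = 47.67 min.

47.7 min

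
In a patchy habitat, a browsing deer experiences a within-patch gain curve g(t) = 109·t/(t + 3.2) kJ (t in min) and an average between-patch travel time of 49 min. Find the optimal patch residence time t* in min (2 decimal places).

12.52 min

By the marginal value theorem, leave when the instantaneous gain rate g'(t) equals the habitat-wide average g(t)/(T + t).
g'(t) = 109·3.2/(t + 3.2)². Setting 109·3.2/(t+3.2)² = 109t/[(t+3.2)(49+t)] gives 3.2(49+t) = t(t+3.2), so t² = 3.2×49 = 156.8.
t* = √156.8 = 12.52 min.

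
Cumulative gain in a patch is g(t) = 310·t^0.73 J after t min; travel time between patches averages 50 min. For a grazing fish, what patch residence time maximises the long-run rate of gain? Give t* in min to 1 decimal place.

Optimal t* satisfies g'(t*) = g(t*)/(T + t*).
g'(t) = 0.73·310·t^-0.27. Setting 0.73·310·t^-0.27 = 310·t^0.73/(50+t) gives 0.73(50+t) = t, so 0.27·t = 0.73×50.
t* = 0.73×50/0.27 = 135.2 min.

135.2 min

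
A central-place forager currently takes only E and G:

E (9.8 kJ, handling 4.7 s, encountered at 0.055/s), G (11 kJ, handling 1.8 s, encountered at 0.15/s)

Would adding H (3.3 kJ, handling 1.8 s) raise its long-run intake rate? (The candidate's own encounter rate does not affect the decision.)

Current rate: (0.055×9.8 + 0.15×11)/(1 + 0.055×4.7 + 0.15×1.8) = 1.432 kJ/s.
Profitability of H: 3.3/1.8 = 1.833 kJ/s.
Since 1.833 > R, including H increases the long-run rate.

Yes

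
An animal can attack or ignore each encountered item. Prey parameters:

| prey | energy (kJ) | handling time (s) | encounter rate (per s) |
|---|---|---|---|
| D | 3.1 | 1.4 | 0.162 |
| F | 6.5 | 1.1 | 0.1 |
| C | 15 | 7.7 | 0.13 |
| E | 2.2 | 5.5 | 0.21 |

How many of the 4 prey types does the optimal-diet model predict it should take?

3

Rank by E/h (kJ/s): F 5.91, D 2.21, C 1.95, E 0.4. Include each in turn until the next type's E/h falls below the running intake rate.
Rate on top 1: 0.5856. D: 2.21 > 0.5856 → include.
Rate on top 2: 0.8619. C: 1.95 > 0.8619 → include.
Rate on top 3: 1.327. E: 0.4 < 1.327 → exclude; stop.
Optimal diet: F, D, C — 3 of 4 types.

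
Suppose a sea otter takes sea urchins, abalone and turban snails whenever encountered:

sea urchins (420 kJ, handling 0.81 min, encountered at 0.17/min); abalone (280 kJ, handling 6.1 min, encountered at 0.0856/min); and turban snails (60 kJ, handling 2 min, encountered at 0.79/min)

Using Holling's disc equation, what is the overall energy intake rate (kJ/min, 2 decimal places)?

R = Σλ_iE_i / (1 + Σλ_ih_i)
Numerator: 0.17×420 + 0.0856×280 + 0.79×60 = 142.8
Denominator: 1 + 0.17×0.81 + 0.0856×6.1 + 0.79×2 = 3.24
R = 142.8/3.24 = 44.07 kJ/min

44.07 kJ/min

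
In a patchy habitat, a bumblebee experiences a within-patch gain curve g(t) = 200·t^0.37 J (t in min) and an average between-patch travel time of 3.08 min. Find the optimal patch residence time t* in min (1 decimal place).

Maximise g(t)/(T+t): set derivative to zero → g'(t)(T+t) = g(t).
g'(t) = 0.37·200·t^-0.63. Setting 0.37·200·t^-0.63 = 200·t^0.37/(3.08+t) gives 0.37(3.08+t) = t, so 0.63·t = 0.37×3.08.
t* = 0.37×3.08/0.63 = 1.809 min.

1.8 min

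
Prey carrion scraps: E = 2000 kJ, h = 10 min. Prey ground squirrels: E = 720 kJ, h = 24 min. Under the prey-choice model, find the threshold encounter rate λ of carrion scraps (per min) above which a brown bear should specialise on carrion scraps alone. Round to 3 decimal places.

The zero-one rule: include ground squirrels iff E₂/h₂ > λE₁/(1+λh₁). Equality gives the switch point.
λE₁h₂ = E₂ + λE₂h₁ ⇒ λ = E₂/(E₁h₂ − E₂h₁) = 720/(4.8e+04 − 7200) = 0.01765 per min.

0.018 per min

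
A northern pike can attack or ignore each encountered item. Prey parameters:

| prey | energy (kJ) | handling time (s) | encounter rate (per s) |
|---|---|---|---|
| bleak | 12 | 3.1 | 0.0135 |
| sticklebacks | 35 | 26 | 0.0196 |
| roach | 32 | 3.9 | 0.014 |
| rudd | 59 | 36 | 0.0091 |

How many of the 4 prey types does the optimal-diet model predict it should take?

4

E/h in descending order: roach 8.21, bleak 3.87, rudd 1.64, sticklebacks 1.35 kJ/s. The optimal diet is the largest prefix of this list for which every included type satisfies E_i/h_i > R on the types above it.
Rate on top 1: 0.4248. bleak: 3.87 > 0.4248 → include.
Rate on top 2: 0.5563. rudd: 1.64 > 0.5563 → include.
Rate on top 3: 0.8054. sticklebacks: 1.35 > 0.8054 → include.
Optimal diet: roach, bleak, rudd, sticklebacks — 4 of 4 types.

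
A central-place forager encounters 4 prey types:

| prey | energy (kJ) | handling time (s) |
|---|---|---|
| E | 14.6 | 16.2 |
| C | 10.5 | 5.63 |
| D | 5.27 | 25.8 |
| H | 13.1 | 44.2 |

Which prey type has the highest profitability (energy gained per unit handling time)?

C

Profitability E/h (kJ/s): E = 14.6/16.2 = 0.901, C = 10.5/5.63 = 1.87, D = 5.27/25.8 = 0.204, H = 13.1/44.2 = 0.296.
Ranked: C > E > H > D.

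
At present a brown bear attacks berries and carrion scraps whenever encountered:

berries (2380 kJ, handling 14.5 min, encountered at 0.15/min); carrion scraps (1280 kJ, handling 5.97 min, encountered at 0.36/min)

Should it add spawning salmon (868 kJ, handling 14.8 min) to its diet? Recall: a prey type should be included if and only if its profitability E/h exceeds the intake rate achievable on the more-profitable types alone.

No

On berries and carrion scraps alone, R = ΣλE/(1+Σλh) = 817.8/5.324 = 153.6 kJ/min.
Profitability of spawning salmon: 868/14.8 = 58.65 kJ/min.
Since 58.65 < R, time spent handling spawning salmon is better spent searching.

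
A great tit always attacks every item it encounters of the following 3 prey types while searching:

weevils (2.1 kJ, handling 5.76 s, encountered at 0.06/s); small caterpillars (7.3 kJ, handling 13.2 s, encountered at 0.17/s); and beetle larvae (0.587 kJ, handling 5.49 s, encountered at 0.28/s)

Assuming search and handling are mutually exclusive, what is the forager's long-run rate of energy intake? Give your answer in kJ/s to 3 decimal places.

R = (0.06×2.1 + 0.17×7.3 + 0.28×0.587) / (1 + 0.06×5.76 + 0.17×13.2 + 0.28×5.49) = 1.531/5.127 = 0.2987 kJ/s.

0.299 kJ/s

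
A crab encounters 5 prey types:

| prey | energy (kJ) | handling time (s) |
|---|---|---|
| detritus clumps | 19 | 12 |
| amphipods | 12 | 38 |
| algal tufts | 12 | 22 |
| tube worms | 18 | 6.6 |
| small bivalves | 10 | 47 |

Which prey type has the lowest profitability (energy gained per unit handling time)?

In descending order of E/h:
tube worms: 18/6.6 = 2.73 kJ/s
detritus clumps: 19/12 = 1.58 kJ/s
algal tufts: 12/22 = 0.545 kJ/s
amphipods: 12/38 = 0.316 kJ/s
small bivalves: 10/47 = 0.213 kJ/s

small bivalves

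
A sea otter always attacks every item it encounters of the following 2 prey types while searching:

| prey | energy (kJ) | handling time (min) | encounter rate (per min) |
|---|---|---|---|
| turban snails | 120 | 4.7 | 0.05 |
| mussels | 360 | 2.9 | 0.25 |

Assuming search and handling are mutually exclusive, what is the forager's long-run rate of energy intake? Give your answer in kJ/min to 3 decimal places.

48.980 kJ/min

Energy encountered per unit search time: 0.05×120 + 0.25×360 = 96 kJ/min.
Handling time per unit search time: 0.05×4.7 + 0.25×2.9 = 0.96.
Rate = 96/(1 + 0.96) = 48.98 kJ/min.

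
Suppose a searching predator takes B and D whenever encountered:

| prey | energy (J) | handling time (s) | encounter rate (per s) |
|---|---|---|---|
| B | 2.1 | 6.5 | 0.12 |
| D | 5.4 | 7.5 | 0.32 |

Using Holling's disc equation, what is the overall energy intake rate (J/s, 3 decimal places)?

0.474 J/s

R = (0.12×2.1 + 0.32×5.4) / (1 + 0.12×6.5 + 0.32×7.5) = 1.98/4.18 = 0.4737 J/s.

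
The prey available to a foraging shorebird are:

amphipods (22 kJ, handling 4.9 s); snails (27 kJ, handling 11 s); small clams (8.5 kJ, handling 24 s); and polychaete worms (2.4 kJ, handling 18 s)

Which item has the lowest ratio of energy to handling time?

polychaete worms

Profitability E/h (kJ/s): amphipods = 22/4.9 = 4.49, snails = 27/11 = 2.45, small clams = 8.5/24 = 0.354, polychaete worms = 2.4/18 = 0.133.
Ranked: amphipods > snails > small clams > polychaete worms.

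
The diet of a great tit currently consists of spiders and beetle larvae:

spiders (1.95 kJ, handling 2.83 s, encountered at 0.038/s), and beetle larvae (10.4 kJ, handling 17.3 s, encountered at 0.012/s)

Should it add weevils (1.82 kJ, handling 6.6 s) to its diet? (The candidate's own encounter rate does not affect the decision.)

On spiders and beetle larvae alone, R = ΣλE/(1+Σλh) = 0.1989/1.315 = 0.1512 kJ/s.
weevils: E/h = 1.82/6.6 = 0.2758 kJ/s.
Since 0.2758 > R, including weevils increases the long-run rate.

Yes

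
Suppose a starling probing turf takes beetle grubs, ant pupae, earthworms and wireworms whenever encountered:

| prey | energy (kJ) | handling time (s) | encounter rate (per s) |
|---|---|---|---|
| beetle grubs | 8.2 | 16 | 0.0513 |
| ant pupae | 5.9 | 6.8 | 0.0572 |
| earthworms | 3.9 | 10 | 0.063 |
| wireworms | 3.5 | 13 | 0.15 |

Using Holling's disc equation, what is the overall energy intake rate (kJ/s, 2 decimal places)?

0.32 kJ/s

Energy encountered per unit search time: 0.0513×8.2 + 0.0572×5.9 + 0.063×3.9 + 0.15×3.5 = 1.529 kJ/s.
Handling time per unit search time: 0.0513×16 + 0.0572×6.8 + 0.063×10 + 0.15×13 = 3.79.
Rate = 1.529/(1 + 3.79) = 0.3192 kJ/s.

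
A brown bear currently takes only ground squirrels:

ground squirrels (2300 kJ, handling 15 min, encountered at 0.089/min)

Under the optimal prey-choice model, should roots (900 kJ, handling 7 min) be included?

Yes

On ground squirrels alone, R = ΣλE/(1+Σλh) = 204.7/2.335 = 87.67 kJ/min.
roots: E/h = 900/7 = 128.6 kJ/min.
Since 128.6 > R, including roots increases the long-run rate.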